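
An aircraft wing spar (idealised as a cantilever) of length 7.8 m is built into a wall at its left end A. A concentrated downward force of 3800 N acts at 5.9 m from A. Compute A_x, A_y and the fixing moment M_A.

A_x = 0, A_y = 3800 N, M_A = 22420 N·m

ΣF_x = 0: A_x = 0.
ΣF_y = 0: A_y − 3800 = 0 → A_y = 3800 N.
ΣM about A: M_A − 3800·5.9 = 0 → M_A = 22420 N·m.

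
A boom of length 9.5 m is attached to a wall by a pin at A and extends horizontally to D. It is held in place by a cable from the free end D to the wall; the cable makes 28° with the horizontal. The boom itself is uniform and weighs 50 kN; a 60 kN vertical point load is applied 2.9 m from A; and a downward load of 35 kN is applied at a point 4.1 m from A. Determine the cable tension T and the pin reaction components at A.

ΣM about A: T·sin28°·9.5 − 50·4.75 − 60·2.9 − 35·4.1 = 0 → T = 555/(9.5·0.469472) = 124.44 ≈ 124.4 kN.
ΣF_x = 0: A_x − T·cos28° = 0 → A_x = 124.44 × 0.882948 = 109.9 kN.
ΣF_y = 0: A_y + T·sin28° − 50 − 60 − 35 = 0 → A_y = 145 − 124.44 × 0.469472 = 86.58 kN.

T = 124.4 kN, A_x = 109.9 kN, A_y = 86.58 kN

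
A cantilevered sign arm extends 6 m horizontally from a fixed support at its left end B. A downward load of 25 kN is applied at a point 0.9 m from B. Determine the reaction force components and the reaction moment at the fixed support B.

B_x = 0, B_y = 25.00 kN, M_B = 22.50 kN·m

ΣF_x = 0: B_x = 0.
ΣF_y = 0: B_y − 25 = 0 → B_y = 25.00 kN.
ΣM about B: M_B − 25·0.9 = 0 → M_B = 22.50 kN·m.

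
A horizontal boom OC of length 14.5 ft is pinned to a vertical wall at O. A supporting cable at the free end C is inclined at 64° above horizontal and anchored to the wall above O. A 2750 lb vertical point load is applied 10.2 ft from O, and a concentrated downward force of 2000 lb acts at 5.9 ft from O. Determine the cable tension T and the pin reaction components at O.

ΣM about O: T·sin64°·14.5 − 2750·10.2 − 2000·5.9 = 0 → T = 39850/(14.5·0.898794) = 3057.74 ≈ 3058 lb.
ΣF_x = 0: O_x − T·cos64° = 0 → O_x = 3057.74 × 0.438371 = 1340 lb.
ΣF_y = 0: O_y + T·sin64° − 2750 − 2000 = 0 → O_y = 4750 − 3057.74 × 0.898794 = 2002 lb.

T = 3058 lb, O_x = 1340 lb, O_y = 2002 lb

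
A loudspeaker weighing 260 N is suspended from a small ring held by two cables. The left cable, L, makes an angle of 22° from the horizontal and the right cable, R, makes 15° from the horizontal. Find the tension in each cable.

ΣF_x = 0: −T_L·cos22° + T_R·cos15° = 0 → T_R = 0.959891·T_L.
ΣF_y = 0: T_L·sin22° + T_R·sin15° = 260.
Substitute: T_L·(0.374607 + 0.959891·0.258819) = 260 → T_L = 417.305 ≈ 417.3 N.
Then T_R = 0.959891 × 417.305 = 400.6 N.

T_L = 417.3 N, T_R = 400.6 N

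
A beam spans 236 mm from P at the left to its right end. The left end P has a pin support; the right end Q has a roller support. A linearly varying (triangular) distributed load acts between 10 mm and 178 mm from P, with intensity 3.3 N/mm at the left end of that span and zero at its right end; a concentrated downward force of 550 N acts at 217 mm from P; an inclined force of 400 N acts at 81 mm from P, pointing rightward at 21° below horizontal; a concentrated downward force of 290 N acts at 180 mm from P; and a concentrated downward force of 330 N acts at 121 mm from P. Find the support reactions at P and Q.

P_x = -373.4 N, P_y = 567.7 N, Q_y = 1023 N

Resultant of the triangular load: ½ × 3.3 × 168 = 277.2 N, acting at 66 mm from P (one-third of the span from the peak).
ΣM about P: Q_y·236 − (½·3.3·168)·66 − 550·217 − 400·sin21°·81 − 290·180 − 330·121 = 0 → Q_y = 241386/236 = 1022.82 ≈ 1023 N.
ΣF_y = 0: P_y + 1022.82 − ½·3.3·168 − 550 − 400·sin21° − 290 − 330 = 0 → P_y = 567.7 N.
ΣF_x = 0: P_x + 400·cos21° = 0 → P_x = -373.4 N.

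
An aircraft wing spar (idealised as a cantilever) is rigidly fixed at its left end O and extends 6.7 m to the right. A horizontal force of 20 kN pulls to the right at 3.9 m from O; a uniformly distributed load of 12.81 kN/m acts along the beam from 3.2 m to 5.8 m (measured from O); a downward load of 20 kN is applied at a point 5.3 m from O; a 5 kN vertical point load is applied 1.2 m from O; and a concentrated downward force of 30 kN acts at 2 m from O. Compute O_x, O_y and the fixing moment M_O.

Resultant of the distributed load: 12.81 × 2.6 = 33.306 kN at 4.5 m from O.
ΣF_x = 0: O_x + 20 = 0 → O_x = -20.00 kN.
ΣF_y = 0: O_y − 12.81·2.6 − 20 − 5 − 30 = 0 → O_y = 88.31 kN.
ΣM about O: M_O − (12.81·2.6)·4.5 − 20·5.3 − 5·1.2 − 30·2 = 0 → M_O = 321.9 kN·m.

O_x = -20.00 kN, O_y = 88.31 kN, M_O = 321.9 kN·m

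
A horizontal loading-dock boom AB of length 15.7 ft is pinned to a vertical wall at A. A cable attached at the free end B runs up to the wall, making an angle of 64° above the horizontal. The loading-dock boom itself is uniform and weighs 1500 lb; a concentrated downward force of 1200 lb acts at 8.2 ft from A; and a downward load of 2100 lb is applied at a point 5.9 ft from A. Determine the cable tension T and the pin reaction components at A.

ΣM about A: T·sin64°·15.7 − 1500·7.85 − 1200·8.2 − 2100·5.9 = 0 → T = 34005/(15.7·0.898794) = 2409.81 ≈ 2410 lb.
ΣF_x = 0: A_x − T·cos64° = 0 → A_x = 2409.81 × 0.438371 = 1056 lb.
ΣF_y = 0: A_y + T·sin64° − 1500 − 1200 − 2100 = 0 → A_y = 4800 − 2409.81 × 0.898794 = 2634 lb.

T = 2410 lb, A_x = 1056 lb, A_y = 2634 lb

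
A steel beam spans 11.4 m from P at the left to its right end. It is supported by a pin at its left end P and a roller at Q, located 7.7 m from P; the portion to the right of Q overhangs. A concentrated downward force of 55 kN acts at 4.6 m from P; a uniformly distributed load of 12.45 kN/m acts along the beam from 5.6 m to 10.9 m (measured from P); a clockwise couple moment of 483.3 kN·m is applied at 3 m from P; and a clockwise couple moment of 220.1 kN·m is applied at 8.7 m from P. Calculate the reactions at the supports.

P_x = 0, P_y = -73.92 kN, Q_y = 194.9 kN

Resultant of the distributed load: 12.45 × 5.3 = 65.985 kN at 8.25 m from P.
Taking moments about P: Q_y·7.7 − 55·4.6 − (12.45·5.3)·8.25 − 483.3 − 220.1 = 0 → Q_y = 1500.77625/7.7 = 194.906 ≈ 194.9 kN.
ΣF_y = 0: P_y + 194.906 − 55 − 12.45·5.3 = 0 → P_y = -73.92 kN.
ΣF_x = 0: no horizontal applied forces, so P_x = 0.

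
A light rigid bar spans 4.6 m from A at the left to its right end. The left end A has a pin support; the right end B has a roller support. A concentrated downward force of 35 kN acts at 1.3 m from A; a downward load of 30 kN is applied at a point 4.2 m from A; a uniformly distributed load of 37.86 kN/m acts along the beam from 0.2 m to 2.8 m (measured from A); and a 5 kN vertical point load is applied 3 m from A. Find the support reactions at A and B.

A_x = 0, A_y = 95.79 kN, B_y = 72.64 kN

Resultant of the distributed load: 37.86 × 2.6 = 98.436 kN at 1.5 m from A.
Taking moments about A: B_y·4.6 − 35·1.3 − 30·4.2 − (37.86·2.6)·1.5 − 5·3 = 0 → B_y = 334.154/4.6 = 72.6422 ≈ 72.64 kN.
ΣF_y = 0: A_y + 72.6422 − 35 − 30 − 37.86·2.6 − 5 = 0 → A_y = 95.79 kN.
ΣF_x = 0: no horizontal applied forces, so A_x = 0.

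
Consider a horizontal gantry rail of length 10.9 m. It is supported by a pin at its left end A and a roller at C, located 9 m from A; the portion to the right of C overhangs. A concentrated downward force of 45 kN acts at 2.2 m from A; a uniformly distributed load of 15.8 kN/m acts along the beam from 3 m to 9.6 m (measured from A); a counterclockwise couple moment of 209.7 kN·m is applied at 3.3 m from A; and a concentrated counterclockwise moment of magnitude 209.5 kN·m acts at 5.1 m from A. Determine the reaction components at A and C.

Resultant of the distributed load: 15.8 × 6.6 = 104.28 kN at 6.3 m from A.
Taking moments about A: C_y·9 − 45·2.2 − (15.8·6.6)·6.3 + 209.7 + 209.5 = 0 → C_y = 336.764/9 = 37.4182 ≈ 37.42 kN.
ΣF_y = 0: A_y + 37.4182 − 45 − 15.8·6.6 = 0 → A_y = 111.9 kN.
ΣF_x = 0: no horizontal applied forces, so A_x = 0.

A_x = 0, A_y = 111.9 kN, C_y = 37.42 kN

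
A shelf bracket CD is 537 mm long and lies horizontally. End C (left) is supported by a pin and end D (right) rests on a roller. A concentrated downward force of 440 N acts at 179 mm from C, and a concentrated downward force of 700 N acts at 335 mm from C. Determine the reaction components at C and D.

C_x = 0, C_y = 556.6 N, D_y = 583.4 N

ΣM about C: D_y·537 − 440·179 − 700·335 = 0 → D_y = 313260/537 = 583.352 ≈ 583.4 N.
ΣF_y = 0: C_y + 583.352 − 440 − 700 = 0 → C_y = 556.6 N.
ΣF_x = 0: no horizontal applied forces, so C_x = 0.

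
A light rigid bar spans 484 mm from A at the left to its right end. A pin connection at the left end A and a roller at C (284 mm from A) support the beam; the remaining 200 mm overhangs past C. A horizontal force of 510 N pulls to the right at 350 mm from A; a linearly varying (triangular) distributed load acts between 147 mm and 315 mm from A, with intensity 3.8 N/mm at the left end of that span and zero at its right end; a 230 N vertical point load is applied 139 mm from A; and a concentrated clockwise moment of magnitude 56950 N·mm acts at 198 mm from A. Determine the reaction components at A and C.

A_x = -510.0 N, A_y = 7.941 N, C_y = 541.3 N

Resultant of the triangular load: ½ × 3.8 × 168 = 319.2 N, acting at 203 mm from A (one-third of the span from the peak).
Moments about A: C_y·284 − (½·3.8·168)·203 − 230·139 − 56950 = 0 → C_y = 153717.6/284 = 541.259 ≈ 541.3 N.
ΣF_y = 0: A_y + 541.259 − ½·3.8·168 − 230 = 0 → A_y = 7.941 N.
ΣF_x = 0: A_x + 510 = 0 → A_x = -510.0 N.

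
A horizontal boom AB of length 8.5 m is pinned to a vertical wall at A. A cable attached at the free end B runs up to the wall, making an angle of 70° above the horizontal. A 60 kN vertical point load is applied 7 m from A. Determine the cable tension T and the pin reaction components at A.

T = 52.58 kN, A_x = 17.98 kN, A_y = 10.59 kN

ΣM about A: T·sin70°·8.5 − 60·7 = 0 → T = 420/(8.5·0.939693) = 52.5829 ≈ 52.58 kN.
ΣF_x = 0: A_x − T·cos70° = 0 → A_x = 52.5829 × 0.34202 = 17.98 kN.
ΣF_y = 0: A_y + T·sin70° − 60 = 0 → A_y = 60 − 52.5829 × 0.939693 = 10.59 kN.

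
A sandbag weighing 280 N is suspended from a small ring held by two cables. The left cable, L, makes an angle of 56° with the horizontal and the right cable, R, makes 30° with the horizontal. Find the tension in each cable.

T_L = 243.1 N, T_R = 157.0 N

ΣF_x = 0: −T_L·cos56° + T_R·cos30° = 0 → T_R = 0.6457·T_L.
ΣF_y = 0: T_L·sin56° + T_R·sin30° = 280.
Substitute: T_L·(0.829038 + 0.6457·0.5) = 280 → T_L = 243.079 ≈ 243.1 N.
Then T_R = 0.6457 × 243.079 = 157.0 N.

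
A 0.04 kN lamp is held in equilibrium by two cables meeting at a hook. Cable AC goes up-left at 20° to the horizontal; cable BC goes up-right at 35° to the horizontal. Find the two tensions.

ΣF_x = 0: −T_AC·cos20° + T_BC·cos35° = 0 → T_BC = 1.14715·T_AC.
ΣF_y = 0: T_AC·sin20° + T_BC·sin35° = 0.04.
Substitute: T_AC·(0.34202 + 1.14715·0.573576) = 0.04 → T_AC = 0.0400001 ≈ 0.04000 kN.
Then T_BC = 1.14715 × 0.0400001 = 0.04589 kN.

T_AC = 0.04000 kN, T_BC = 0.04589 kN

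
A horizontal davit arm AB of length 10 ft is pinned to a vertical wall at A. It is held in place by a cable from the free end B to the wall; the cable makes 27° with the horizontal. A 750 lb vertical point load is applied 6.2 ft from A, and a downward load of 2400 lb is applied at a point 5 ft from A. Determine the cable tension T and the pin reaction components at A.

ΣM about A: T·sin27°·10 − 750·6.2 − 2400·5 = 0 → T = 16650/(10·0.45399) = 3667.48 ≈ 3667 lb.
ΣF_x = 0: A_x − T·cos27° = 0 → A_x = 3667.48 × 0.891007 = 3268 lb.
ΣF_y = 0: A_y + T·sin27° − 750 − 2400 = 0 → A_y = 3150 − 3667.48 × 0.45399 = 1485 lb.

T = 3667 lb, A_x = 3268 lb, A_y = 1485 lb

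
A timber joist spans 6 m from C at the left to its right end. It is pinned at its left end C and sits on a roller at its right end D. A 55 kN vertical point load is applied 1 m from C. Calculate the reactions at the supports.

C_x = 0, C_y = 45.83 kN, D_y = 9.167 kN

Moments about C: D_y·6 − 55·1 = 0 → D_y = 55/6 = 9.16667 ≈ 9.167 kN.
ΣF_y = 0: C_y + 9.16667 − 55 = 0 → C_y = 45.83 kN.
ΣF_x = 0: no horizontal applied forces, so C_x = 0.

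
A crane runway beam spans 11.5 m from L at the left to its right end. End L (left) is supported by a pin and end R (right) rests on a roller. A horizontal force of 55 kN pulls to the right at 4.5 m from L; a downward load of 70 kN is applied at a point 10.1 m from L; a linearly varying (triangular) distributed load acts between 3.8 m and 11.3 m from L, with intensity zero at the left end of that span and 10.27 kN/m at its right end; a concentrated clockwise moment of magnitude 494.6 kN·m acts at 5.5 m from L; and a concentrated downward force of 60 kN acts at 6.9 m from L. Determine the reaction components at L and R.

Resultant of the triangular load: ½ × 10.27 × 7.5 = 38.5125 kN, acting at 8.8 m from L (one-third of the span from the peak).
ΣM about L: R_y·11.5 − 70·10.1 − (½·10.27·7.5)·8.8 − 494.6 − 60·6.9 = 0 → R_y = 1954.51/11.5 = 169.957 ≈ 170.0 kN.
ΣF_y = 0: L_y + 169.957 − 70 − ½·10.27·7.5 − 60 = 0 → L_y = -1.445 kN.
ΣF_x = 0: L_x + 55 = 0 → L_x = -55.00 kN.

L_x = -55.00 kN, L_y = -1.445 kN, R_y = 170.0 kN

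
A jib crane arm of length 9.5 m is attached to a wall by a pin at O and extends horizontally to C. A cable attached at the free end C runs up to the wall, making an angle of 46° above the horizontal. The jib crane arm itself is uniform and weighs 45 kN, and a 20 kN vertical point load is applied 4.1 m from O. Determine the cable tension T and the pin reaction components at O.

T = 43.28 kN, O_x = 30.06 kN, O_y = 33.87 kN

ΣM about O: T·sin46°·9.5 − 45·4.75 − 20·4.1 = 0 → T = 295.75/(9.5·0.71934) = 43.278 ≈ 43.28 kN.
ΣF_x = 0: O_x − T·cos46° = 0 → O_x = 43.278 × 0.694658 = 30.06 kN.
ΣF_y = 0: O_y + T·sin46° − 45 − 20 = 0 → O_y = 65 − 43.278 × 0.71934 = 33.87 kN.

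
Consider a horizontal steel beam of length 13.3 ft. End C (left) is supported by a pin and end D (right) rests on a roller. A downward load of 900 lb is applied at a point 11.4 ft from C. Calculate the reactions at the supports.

ΣM about C: D_y·13.3 − 900·11.4 = 0 → D_y = 10260/13.3 = 771.429 ≈ 771.4 lb.
ΣF_y = 0: C_y + 771.429 − 900 = 0 → C_y = 128.6 lb.
ΣF_x = 0: no horizontal applied forces, so C_x = 0.

C_x = 0, C_y = 128.6 lb, D_y = 771.4 lb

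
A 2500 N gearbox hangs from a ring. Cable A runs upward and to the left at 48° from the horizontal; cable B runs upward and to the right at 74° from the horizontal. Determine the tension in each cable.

T_A = 812.6 N, T_B = 1973 N

ΣF_x = 0: −T_A·cos48° + T_B·cos74° = 0 → T_B = 2.42758·T_A.
ΣF_y = 0: T_A·sin48° + T_B·sin74° = 2500.
Substitute: T_A·(0.743145 + 2.42758·0.961262) = 2500 → T_A = 812.563 ≈ 812.6 N.
Then T_B = 2.42758 × 812.563 = 1973 N.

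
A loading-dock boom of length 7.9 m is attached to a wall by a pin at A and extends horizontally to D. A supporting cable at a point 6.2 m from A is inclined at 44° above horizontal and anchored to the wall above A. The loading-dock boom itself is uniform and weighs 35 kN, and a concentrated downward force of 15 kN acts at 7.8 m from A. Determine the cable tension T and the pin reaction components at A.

ΣM about A: T·sin44°·6.2 − 35·3.95 − 15·7.8 = 0 → T = 255.25/(6.2·0.694658) = 59.2656 ≈ 59.27 kN.
ΣF_x = 0: A_x − T·cos44° = 0 → A_x = 59.2656 × 0.71934 = 42.63 kN.
ΣF_y = 0: A_y + T·sin44° − 35 − 15 = 0 → A_y = 50 − 59.2656 × 0.694658 = 8.831 kN.

T = 59.27 kN, A_x = 42.63 kN, A_y = 8.831 kN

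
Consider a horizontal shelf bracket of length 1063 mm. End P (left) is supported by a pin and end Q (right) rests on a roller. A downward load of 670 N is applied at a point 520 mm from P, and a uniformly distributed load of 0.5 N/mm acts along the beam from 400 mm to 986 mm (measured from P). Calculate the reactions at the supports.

Resultant of the distributed load: 0.5 × 586 = 293 N at 693 mm from P.
Moments about P: Q_y·1063 − 670·520 − (0.5·586)·693 = 0 → Q_y = 551449/1063 = 518.767 ≈ 518.8 N.
ΣF_y = 0: P_y + 518.767 − 670 − 0.5·586 = 0 → P_y = 444.2 N.
ΣF_x = 0: no horizontal applied forces, so P_x = 0.

P_x = 0, P_y = 444.2 N, Q_y = 518.8 N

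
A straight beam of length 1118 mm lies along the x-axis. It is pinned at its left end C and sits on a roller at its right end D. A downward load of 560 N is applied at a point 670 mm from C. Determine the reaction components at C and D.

Moments about C: D_y·1118 − 560·670 = 0 → D_y = 375200/1118 = 335.599 ≈ 335.6 N.
ΣF_y = 0: C_y + 335.599 − 560 = 0 → C_y = 224.4 N.
ΣF_x = 0: no horizontal applied forces, so C_x = 0.

C_x = 0, C_y = 224.4 N, D_y = 335.6 N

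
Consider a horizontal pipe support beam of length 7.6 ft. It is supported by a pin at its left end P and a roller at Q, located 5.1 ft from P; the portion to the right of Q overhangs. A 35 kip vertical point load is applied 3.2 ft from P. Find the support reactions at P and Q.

Moments about P: Q_y·5.1 − 35·3.2 = 0 → Q_y = 112/5.1 = 21.9608 ≈ 21.96 kip.
ΣF_y = 0: P_y + 21.9608 − 35 = 0 → P_y = 13.04 kip.
ΣF_x = 0: no horizontal applied forces, so P_x = 0.

P_x = 0, P_y = 13.04 kip, Q_y = 21.96 kip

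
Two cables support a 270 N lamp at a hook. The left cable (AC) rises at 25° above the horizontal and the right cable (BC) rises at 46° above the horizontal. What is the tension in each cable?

ΣF_x = 0: −T_AC·cos25° + T_BC·cos46° = 0 → T_BC = 1.30468·T_AC.
ΣF_y = 0: T_AC·sin25° + T_BC·sin46° = 270.
Substitute: T_AC·(0.422618 + 1.30468·0.71934) = 270 → T_AC = 198.365 ≈ 198.4 N.
Then T_BC = 1.30468 × 198.365 = 258.8 N.

T_AC = 198.4 N, T_BC = 258.8 N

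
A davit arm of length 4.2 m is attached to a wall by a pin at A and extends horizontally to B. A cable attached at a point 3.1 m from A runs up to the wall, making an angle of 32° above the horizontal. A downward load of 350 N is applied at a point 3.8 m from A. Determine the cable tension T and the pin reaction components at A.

T = 809.6 N, A_x = 686.6 N, A_y = -79.03 N

ΣM about A: T·sin32°·3.1 − 350·3.8 = 0 → T = 1330/(3.1·0.529919) = 809.619 ≈ 809.6 N.
ΣF_x = 0: A_x − T·cos32° = 0 → A_x = 809.619 × 0.848048 = 686.6 N.
ΣF_y = 0: A_y + T·sin32° − 350 = 0 → A_y = 350 − 809.619 × 0.529919 = -79.03 N.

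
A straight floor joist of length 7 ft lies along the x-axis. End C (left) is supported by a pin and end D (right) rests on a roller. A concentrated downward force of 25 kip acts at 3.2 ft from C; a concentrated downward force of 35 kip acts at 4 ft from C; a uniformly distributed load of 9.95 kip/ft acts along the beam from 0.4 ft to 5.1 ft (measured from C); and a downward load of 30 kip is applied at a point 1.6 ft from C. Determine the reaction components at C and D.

C_x = 0, C_y = 80.11 kip, D_y = 56.66 kip

Resultant of the distributed load: 9.95 × 4.7 = 46.765 kip at 2.75 ft from C.
Moments about C: D_y·7 − 25·3.2 − 35·4 − (9.95·4.7)·2.75 − 30·1.6 = 0 → D_y = 396.60375/7 = 56.6577 ≈ 56.66 kip.
ΣF_y = 0: C_y + 56.6577 − 25 − 35 − 9.95·4.7 − 30 = 0 → C_y = 80.11 kip.
ΣF_x = 0: no horizontal applied forces, so C_x = 0.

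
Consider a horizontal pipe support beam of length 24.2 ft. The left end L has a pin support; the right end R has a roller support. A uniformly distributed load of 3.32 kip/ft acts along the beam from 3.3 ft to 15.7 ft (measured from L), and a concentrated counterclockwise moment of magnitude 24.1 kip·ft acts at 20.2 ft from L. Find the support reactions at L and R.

L_x = 0, L_y = 26.00 kip, R_y = 15.17 kip

Resultant of the distributed load: 3.32 × 12.4 = 41.168 kip at 9.5 ft from L.
Moments about L: R_y·24.2 − (3.32·12.4)·9.5 + 24.1 = 0 → R_y = 366.996/24.2 = 15.1651 ≈ 15.17 kip.
ΣF_y = 0: L_y + 15.1651 − 3.32·12.4 = 0 → L_y = 26.00 kip.
ΣF_x = 0: no horizontal applied forces, so L_x = 0.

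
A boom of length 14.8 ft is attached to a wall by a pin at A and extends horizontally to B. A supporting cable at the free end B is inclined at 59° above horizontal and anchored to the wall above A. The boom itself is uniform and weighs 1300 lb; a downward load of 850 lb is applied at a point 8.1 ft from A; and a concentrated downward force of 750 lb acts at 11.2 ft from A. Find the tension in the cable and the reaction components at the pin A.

T = 1963 lb, A_x = 1011 lb, A_y = 1217 lb

ΣM about A: T·sin59°·14.8 − 1300·7.4 − 850·8.1 − 750·11.2 = 0 → T = 24905/(14.8·0.857167) = 1963.18 ≈ 1963 lb.
ΣF_x = 0: A_x − T·cos59° = 0 → A_x = 1963.18 × 0.515038 = 1011 lb.
ΣF_y = 0: A_y + T·sin59° − 1300 − 850 − 750 = 0 → A_y = 2900 − 1963.18 × 0.857167 = 1217 lb.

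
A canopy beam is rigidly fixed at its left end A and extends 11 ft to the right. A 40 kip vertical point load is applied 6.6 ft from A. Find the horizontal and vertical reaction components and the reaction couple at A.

ΣF_x = 0: A_x = 0.
ΣF_y = 0: A_y − 40 = 0 → A_y = 40.00 kip.
ΣM about A: M_A − 40·6.6 = 0 → M_A = 264.0 kip·ft.

A_x = 0, A_y = 40.00 kip, M_A = 264.0 kip·ft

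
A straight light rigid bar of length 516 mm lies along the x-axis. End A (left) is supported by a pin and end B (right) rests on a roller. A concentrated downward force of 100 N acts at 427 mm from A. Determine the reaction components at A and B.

Taking moments about A: B_y·516 − 100·427 = 0 → B_y = 42700/516 = 82.7519 ≈ 82.75 N.
ΣF_y = 0: A_y + 82.7519 − 100 = 0 → A_y = 17.25 N.
ΣF_x = 0: no horizontal applied forces, so A_x = 0.

A_x = 0, A_y = 17.25 N, B_y = 82.75 N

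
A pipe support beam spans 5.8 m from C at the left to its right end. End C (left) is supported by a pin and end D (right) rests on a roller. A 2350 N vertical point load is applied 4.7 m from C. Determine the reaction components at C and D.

ΣM about C: D_y·5.8 − 2350·4.7 = 0 → D_y = 11045/5.8 = 1904.31 ≈ 1904 N.
ΣF_y = 0: C_y + 1904.31 − 2350 = 0 → C_y = 445.7 N.
ΣF_x = 0: no horizontal applied forces, so C_x = 0.

C_x = 0, C_y = 445.7 N, D_y = 1904 N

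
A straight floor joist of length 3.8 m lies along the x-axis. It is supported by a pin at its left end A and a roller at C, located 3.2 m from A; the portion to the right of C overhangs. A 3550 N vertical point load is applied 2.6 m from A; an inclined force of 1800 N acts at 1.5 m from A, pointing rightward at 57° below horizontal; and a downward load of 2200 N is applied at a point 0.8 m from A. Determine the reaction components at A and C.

A_x = -980.4 N, A_y = 3118 N, C_y = 4142 N

Moments about A: C_y·3.2 − 3550·2.6 − 1800·sin57°·1.5 − 2200·0.8 = 0 → C_y = 13254.4/3.2 = 4142 N.
ΣF_y = 0: A_y + 4142 − 3550 − 1800·sin57° − 2200 = 0 → A_y = 3118 N.
ΣF_x = 0: A_x + 1800·cos57° = 0 → A_x = -980.4 N.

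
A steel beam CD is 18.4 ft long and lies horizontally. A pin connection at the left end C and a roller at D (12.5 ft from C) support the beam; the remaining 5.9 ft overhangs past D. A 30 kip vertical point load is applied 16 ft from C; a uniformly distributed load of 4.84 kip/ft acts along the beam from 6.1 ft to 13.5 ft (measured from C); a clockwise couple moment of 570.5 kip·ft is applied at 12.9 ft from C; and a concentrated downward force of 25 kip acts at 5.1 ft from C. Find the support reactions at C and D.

Resultant of the distributed load: 4.84 × 7.4 = 35.816 kip at 9.8 ft from C.
Taking moments about C: D_y·12.5 − 30·16 − (4.84·7.4)·9.8 − 570.5 − 25·5.1 = 0 → D_y = 1528.9968/12.5 = 122.32 ≈ 122.3 kip.
ΣF_y = 0: C_y + 122.32 − 30 − 4.84·7.4 − 25 = 0 → C_y = -31.50 kip.
ΣF_x = 0: no horizontal applied forces, so C_x = 0.

C_x = 0, C_y = -31.50 kip, D_y = 122.3 kip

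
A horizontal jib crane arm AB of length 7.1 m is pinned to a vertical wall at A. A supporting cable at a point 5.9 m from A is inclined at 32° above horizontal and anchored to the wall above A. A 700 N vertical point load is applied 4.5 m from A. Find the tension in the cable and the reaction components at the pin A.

T = 1008 N, A_x = 854.4 N, A_y = 166.1 N

ΣM about A: T·sin32°·5.9 − 700·4.5 = 0 → T = 3150/(5.9·0.529919) = 1007.51 ≈ 1008 N.
ΣF_x = 0: A_x − T·cos32° = 0 → A_x = 1007.51 × 0.848048 = 854.4 N.
ΣF_y = 0: A_y + T·sin32° − 700 = 0 → A_y = 700 − 1007.51 × 0.529919 = 166.1 N.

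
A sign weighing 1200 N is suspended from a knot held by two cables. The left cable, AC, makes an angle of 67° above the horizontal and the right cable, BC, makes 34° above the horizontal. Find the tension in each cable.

T_AC = 1013 N, T_BC = 477.7 N

ΣF_x = 0: −T_AC·cos67° + T_BC·cos34° = 0 → T_BC = 0.471307·T_AC.
ΣF_y = 0: T_AC·sin67° + T_BC·sin34° = 1200.
Substitute: T_AC·(0.920505 + 0.471307·0.559193) = 1200 → T_AC = 1013.47 ≈ 1013 N.
Then T_BC = 0.471307 × 1013.47 = 477.7 N.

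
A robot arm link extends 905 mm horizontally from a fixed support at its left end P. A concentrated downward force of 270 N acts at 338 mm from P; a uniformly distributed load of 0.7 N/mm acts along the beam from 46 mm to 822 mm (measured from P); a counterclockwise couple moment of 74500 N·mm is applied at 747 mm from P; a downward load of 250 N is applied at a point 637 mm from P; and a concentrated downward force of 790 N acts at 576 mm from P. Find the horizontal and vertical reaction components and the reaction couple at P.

Resultant of the distributed load: 0.7 × 776 = 543.2 N at 434 mm from P.
ΣF_x = 0: P_x = 0.
ΣF_y = 0: P_y − 270 − 0.7·776 − 250 − 790 = 0 → P_y = 1853 N.
ΣM about P: M_P − 270·338 − (0.7·776)·434 + 74500 − 250·637 − 790·576 = 0 → M_P = 866800 N·mm.

P_x = 0, P_y = 1853 N, M_P = 866800 N·mm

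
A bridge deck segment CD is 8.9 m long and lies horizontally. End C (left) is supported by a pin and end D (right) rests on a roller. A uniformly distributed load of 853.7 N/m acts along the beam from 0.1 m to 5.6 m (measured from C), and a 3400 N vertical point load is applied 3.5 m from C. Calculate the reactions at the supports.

C_x = 0, C_y = 5255 N, D_y = 2841 N

Resultant of the distributed load: 853.7 × 5.5 = 4695.35 N at 2.85 m from C.
Taking moments about C: D_y·8.9 − (853.7·5.5)·2.85 − 3400·3.5 = 0 → D_y = 25281.7475/8.9 = 2840.65 ≈ 2841 N.
ΣF_y = 0: C_y + 2840.65 − 853.7·5.5 − 3400 = 0 → C_y = 5255 N.
ΣF_x = 0: no horizontal applied forces, so C_x = 0.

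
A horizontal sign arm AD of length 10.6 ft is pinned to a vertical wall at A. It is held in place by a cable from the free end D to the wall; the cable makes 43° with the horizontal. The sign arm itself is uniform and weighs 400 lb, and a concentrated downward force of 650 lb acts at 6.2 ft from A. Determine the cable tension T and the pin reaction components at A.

ΣM about A: T·sin43°·10.6 − 400·5.3 − 650·6.2 = 0 → T = 6150/(10.6·0.681998) = 850.719 ≈ 850.7 lb.
ΣF_x = 0: A_x − T·cos43° = 0 → A_x = 850.719 × 0.731354 = 622.2 lb.
ΣF_y = 0: A_y + T·sin43° − 400 − 650 = 0 → A_y = 1050 − 850.719 × 0.681998 = 469.8 lb.

T = 850.7 lb, A_x = 622.2 lb, A_y = 469.8 lb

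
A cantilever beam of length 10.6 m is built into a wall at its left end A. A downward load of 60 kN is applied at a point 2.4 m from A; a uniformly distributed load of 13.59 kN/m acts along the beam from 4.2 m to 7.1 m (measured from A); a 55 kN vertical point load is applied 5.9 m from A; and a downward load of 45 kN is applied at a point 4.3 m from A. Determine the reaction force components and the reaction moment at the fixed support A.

Resultant of the distributed load: 13.59 × 2.9 = 39.411 kN at 5.65 m from A.
ΣF_x = 0: A_x = 0.
ΣF_y = 0: A_y − 60 − 13.59·2.9 − 55 − 45 = 0 → A_y = 199.4 kN.
ΣM about A: M_A − 60·2.4 − (13.59·2.9)·5.65 − 55·5.9 − 45·4.3 = 0 → M_A = 884.7 kN·m.

A_x = 0, A_y = 199.4 kN, M_A = 884.7 kN·m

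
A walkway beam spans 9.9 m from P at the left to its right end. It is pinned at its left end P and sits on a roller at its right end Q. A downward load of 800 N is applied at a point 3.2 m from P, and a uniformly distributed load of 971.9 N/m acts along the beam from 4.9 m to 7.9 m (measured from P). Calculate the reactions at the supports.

Resultant of the distributed load: 971.9 × 3 = 2915.7 N at 6.4 m from P.
Taking moments about P: Q_y·9.9 − 800·3.2 − (971.9·3)·6.4 = 0 → Q_y = 21220.48/9.9 = 2143.48 ≈ 2143 N.
ΣF_y = 0: P_y + 2143.48 − 800 − 971.9·3 = 0 → P_y = 1572 N.
ΣF_x = 0: no horizontal applied forces, so P_x = 0.

P_x = 0, P_y = 1572 N, Q_y = 2143 N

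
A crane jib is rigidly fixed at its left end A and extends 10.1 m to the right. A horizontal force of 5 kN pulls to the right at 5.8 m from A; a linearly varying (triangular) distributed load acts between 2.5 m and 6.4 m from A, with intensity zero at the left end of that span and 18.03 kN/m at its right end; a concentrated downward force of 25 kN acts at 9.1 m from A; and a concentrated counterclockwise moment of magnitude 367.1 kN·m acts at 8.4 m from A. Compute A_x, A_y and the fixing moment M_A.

Resultant of the triangular load: ½ × 18.03 × 3.9 = 35.1585 kN, acting at 5.1 m from A (one-third of the span from the peak).
ΣF_x = 0: A_x + 5 = 0 → A_x = -5.000 kN.
ΣF_y = 0: A_y − ½·18.03·3.9 − 25 = 0 → A_y = 60.16 kN.
ΣM about A: M_A − (½·18.03·3.9)·5.1 − 25·9.1 + 367.1 = 0 → M_A = 39.71 kN·m.

A_x = -5.000 kN, A_y = 60.16 kN, M_A = 39.71 kN·m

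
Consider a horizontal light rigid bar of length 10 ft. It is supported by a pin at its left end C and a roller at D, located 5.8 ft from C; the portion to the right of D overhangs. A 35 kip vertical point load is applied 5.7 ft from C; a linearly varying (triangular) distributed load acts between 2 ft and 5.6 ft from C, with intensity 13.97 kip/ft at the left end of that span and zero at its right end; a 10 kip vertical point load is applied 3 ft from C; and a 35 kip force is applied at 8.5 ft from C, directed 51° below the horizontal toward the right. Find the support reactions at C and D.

Resultant of the triangular load: ½ × 13.97 × 3.6 = 25.146 kip, acting at 3.2 ft from C (one-third of the span from the peak).
ΣM about C: D_y·5.8 − 35·5.7 − (½·13.97·3.6)·3.2 − 10·3 − 35·sin51°·8.5 = 0 → D_y = 541.168/5.8 = 93.3048 ≈ 93.30 kip.
ΣF_y = 0: C_y + 93.3048 − 35 − ½·13.97·3.6 − 10 − 35·sin51° = 0 → C_y = 4.041 kip.
ΣF_x = 0: C_x + 35·cos51° = 0 → C_x = -22.03 kip.

C_x = -22.03 kip, C_y = 4.041 kip, D_y = 93.30 kip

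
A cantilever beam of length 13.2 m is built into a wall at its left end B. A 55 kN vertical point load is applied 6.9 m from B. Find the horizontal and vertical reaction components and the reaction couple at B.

B_x = 0, B_y = 55.00 kN, M_B = 379.5 kN·m

ΣF_x = 0: B_x = 0.
ΣF_y = 0: B_y − 55 = 0 → B_y = 55.00 kN.
ΣM about B: M_B − 55·6.9 = 0 → M_B = 379.5 kN·m.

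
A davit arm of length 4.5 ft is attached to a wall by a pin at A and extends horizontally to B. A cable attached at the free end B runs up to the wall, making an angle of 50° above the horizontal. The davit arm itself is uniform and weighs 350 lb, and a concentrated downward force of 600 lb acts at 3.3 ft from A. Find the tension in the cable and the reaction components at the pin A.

T = 802.8 lb, A_x = 516.0 lb, A_y = 335.0 lb

ΣM about A: T·sin50°·4.5 − 350·2.25 − 600·3.3 = 0 → T = 2767.5/(4.5·0.766044) = 802.826 ≈ 802.8 lb.
ΣF_x = 0: A_x − T·cos50° = 0 → A_x = 802.826 × 0.642788 = 516.0 lb.
ΣF_y = 0: A_y + T·sin50° − 350 − 600 = 0 → A_y = 950 − 802.826 × 0.766044 = 335.0 lb.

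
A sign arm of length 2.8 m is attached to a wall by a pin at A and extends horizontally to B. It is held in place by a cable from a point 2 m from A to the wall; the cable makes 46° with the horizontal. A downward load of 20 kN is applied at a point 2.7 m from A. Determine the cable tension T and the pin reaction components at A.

T = 37.53 kN, A_x = 26.07 kN, A_y = -7.000 kN

ΣM about A: T·sin46°·2 − 20·2.7 = 0 → T = 54/(2·0.71934) = 37.5344 ≈ 37.53 kN.
ΣF_x = 0: A_x − T·cos46° = 0 → A_x = 37.5344 × 0.694658 = 26.07 kN.
ΣF_y = 0: A_y + T·sin46° − 20 = 0 → A_y = 20 − 37.5344 × 0.71934 = -7.000 kN.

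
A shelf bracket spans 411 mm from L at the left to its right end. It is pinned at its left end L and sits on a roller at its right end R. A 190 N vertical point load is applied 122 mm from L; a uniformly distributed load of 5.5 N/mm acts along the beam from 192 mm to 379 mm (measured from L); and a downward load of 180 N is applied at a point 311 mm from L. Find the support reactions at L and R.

Resultant of the distributed load: 5.5 × 187 = 1028.5 N at 285.5 mm from L.
ΣM about L: R_y·411 − 190·122 − (5.5·187)·285.5 − 180·311 = 0 → R_y = 372796.75/411 = 907.048 ≈ 907.0 N.
ΣF_y = 0: L_y + 907.048 − 190 − 5.5·187 − 180 = 0 → L_y = 491.5 N.
ΣF_x = 0: no horizontal applied forces, so L_x = 0.

L_x = 0, L_y = 491.5 N, R_y = 907.0 N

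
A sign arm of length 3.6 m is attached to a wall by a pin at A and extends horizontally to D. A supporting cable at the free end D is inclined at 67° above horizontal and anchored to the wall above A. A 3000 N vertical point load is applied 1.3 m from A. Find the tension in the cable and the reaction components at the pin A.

T = 1177 N, A_x = 459.8 N, A_y = 1917 N

ΣM about A: T·sin67°·3.6 − 3000·1.3 = 0 → T = 3900/(3.6·0.920505) = 1176.89 ≈ 1177 N.
ΣF_x = 0: A_x − T·cos67° = 0 → A_x = 1176.89 × 0.390731 = 459.8 N.
ΣF_y = 0: A_y + T·sin67° − 3000 = 0 → A_y = 3000 − 1176.89 × 0.920505 = 1917 N.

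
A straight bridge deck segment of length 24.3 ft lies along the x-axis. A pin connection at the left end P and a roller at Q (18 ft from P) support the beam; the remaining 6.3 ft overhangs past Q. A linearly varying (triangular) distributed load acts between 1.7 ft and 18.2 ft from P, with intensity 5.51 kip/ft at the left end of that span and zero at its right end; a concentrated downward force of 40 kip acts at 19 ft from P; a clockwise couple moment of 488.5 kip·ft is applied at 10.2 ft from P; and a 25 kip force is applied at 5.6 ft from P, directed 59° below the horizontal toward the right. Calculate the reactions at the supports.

Resultant of the triangular load: ½ × 5.51 × 16.5 = 45.4575 kip, acting at 7.2 ft from P (one-third of the span from the peak).
Moments about P: Q_y·18 − (½·5.51·16.5)·7.2 − 40·19 − 488.5 − 25·sin59°·5.6 = 0 → Q_y = 1695.8/18 = 94.2111 ≈ 94.21 kip.
ΣF_y = 0: P_y + 94.2111 − ½·5.51·16.5 − 40 − 25·sin59° = 0 → P_y = 12.68 kip.
ΣF_x = 0: P_x + 25·cos59° = 0 → P_x = -12.88 kip.

P_x = -12.88 kip, P_y = 12.68 kip, Q_y = 94.21 kip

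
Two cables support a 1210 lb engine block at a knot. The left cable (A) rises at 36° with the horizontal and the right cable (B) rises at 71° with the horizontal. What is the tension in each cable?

ΣF_x = 0: −T_A·cos36° + T_B·cos71° = 0 → T_B = 2.48494·T_A.
ΣF_y = 0: T_A·sin36° + T_B·sin71° = 1210.
Substitute: T_A·(0.587785 + 2.48494·0.945519) = 1210 → T_A = 411.937 ≈ 411.9 lb.
Then T_B = 2.48494 × 411.937 = 1024 lb.

T_A = 411.9 lb, T_B = 1024 lb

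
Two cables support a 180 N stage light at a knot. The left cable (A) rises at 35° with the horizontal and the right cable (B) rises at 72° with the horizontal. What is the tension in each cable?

T_A = 58.16 N, T_B = 154.2 N

ΣF_x = 0: −T_A·cos35° + T_B·cos72° = 0 → T_B = 2.65083·T_A.
ΣF_y = 0: T_A·sin35° + T_B·sin72° = 180.
Substitute: T_A·(0.573576 + 2.65083·0.951057) = 180 → T_A = 58.1646 ≈ 58.16 N.
Then T_B = 2.65083 × 58.1646 = 154.2 N.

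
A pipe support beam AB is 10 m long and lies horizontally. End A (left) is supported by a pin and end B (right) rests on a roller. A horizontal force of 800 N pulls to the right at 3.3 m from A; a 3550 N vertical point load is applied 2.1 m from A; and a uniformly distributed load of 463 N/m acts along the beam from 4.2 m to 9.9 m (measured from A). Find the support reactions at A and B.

Resultant of the distributed load: 463 × 5.7 = 2639.1 N at 7.05 m from A.
ΣM about A: B_y·10 − 3550·2.1 − (463·5.7)·7.05 = 0 → B_y = 26060.655/10 = 2606.07 ≈ 2606 N.
ΣF_y = 0: A_y + 2606.07 − 3550 − 463·5.7 = 0 → A_y = 3583 N.
ΣF_x = 0: A_x + 800 = 0 → A_x = -800.0 N.

A_x = -800.0 N, A_y = 3583 N, B_y = 2606 N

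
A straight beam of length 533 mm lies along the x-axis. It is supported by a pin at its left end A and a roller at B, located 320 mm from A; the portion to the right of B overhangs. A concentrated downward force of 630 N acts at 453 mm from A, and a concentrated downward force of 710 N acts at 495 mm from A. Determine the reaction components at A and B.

A_x = 0, A_y = -650.1 N, B_y = 1990 N

ΣM about A: B_y·320 − 630·453 − 710·495 = 0 → B_y = 636840/320 = 1990.12 ≈ 1990 N.
ΣF_y = 0: A_y + 1990.12 − 630 − 710 = 0 → A_y = -650.1 N.
ΣF_x = 0: no horizontal applied forces, so A_x = 0.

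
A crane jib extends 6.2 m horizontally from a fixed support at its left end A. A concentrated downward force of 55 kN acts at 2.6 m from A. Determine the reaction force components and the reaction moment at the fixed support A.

A_x = 0, A_y = 55.00 kN, M_A = 143.0 kN·m

ΣF_x = 0: A_x = 0.
ΣF_y = 0: A_y − 55 = 0 → A_y = 55.00 kN.
ΣM about A: M_A − 55·2.6 = 0 → M_A = 143.0 kN·m.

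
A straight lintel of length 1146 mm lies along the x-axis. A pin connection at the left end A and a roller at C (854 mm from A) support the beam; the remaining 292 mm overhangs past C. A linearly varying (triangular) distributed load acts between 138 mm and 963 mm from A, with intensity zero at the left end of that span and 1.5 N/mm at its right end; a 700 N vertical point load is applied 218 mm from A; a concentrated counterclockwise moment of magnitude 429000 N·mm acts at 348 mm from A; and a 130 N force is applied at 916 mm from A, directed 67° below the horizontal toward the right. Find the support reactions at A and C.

Resultant of the triangular load: ½ × 1.5 × 825 = 618.75 N, acting at 688 mm from A (one-third of the span from the peak).
ΣM about A: C_y·854 − (½·1.5·825)·688 − 700·218 + 429000 − 130·sin67°·916 = 0 → C_y = 258914/854 = 303.178 ≈ 303.2 N.
ΣF_y = 0: A_y + 303.178 − ½·1.5·825 − 700 − 130·sin67° = 0 → A_y = 1135 N.
ΣF_x = 0: A_x + 130·cos67° = 0 → A_x = -50.80 N.

A_x = -50.80 N, A_y = 1135 N, C_y = 303.2 N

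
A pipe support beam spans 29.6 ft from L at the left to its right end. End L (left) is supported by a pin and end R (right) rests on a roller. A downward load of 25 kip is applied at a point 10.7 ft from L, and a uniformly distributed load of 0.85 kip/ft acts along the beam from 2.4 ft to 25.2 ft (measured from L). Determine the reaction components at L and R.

L_x = 0, L_y = 26.31 kip, R_y = 18.07 kip

Resultant of the distributed load: 0.85 × 22.8 = 19.38 kip at 13.8 ft from L.
ΣM about L: R_y·29.6 − 25·10.7 − (0.85·22.8)·13.8 = 0 → R_y = 534.944/29.6 = 18.0724 ≈ 18.07 kip.
ΣF_y = 0: L_y + 18.0724 − 25 − 0.85·22.8 = 0 → L_y = 26.31 kip.
ΣF_x = 0: no horizontal applied forces, so L_x = 0.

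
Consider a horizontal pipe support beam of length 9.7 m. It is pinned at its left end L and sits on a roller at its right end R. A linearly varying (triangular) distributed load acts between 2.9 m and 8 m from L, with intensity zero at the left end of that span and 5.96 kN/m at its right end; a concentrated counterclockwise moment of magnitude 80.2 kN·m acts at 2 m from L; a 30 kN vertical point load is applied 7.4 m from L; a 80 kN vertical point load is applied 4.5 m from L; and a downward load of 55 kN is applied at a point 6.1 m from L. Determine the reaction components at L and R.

L_x = 0, L_y = 84.01 kN, R_y = 96.19 kN

Resultant of the triangular load: ½ × 5.96 × 5.1 = 15.198 kN, acting at 6.3 m from L (one-third of the span from the peak).
Moments about L: R_y·9.7 − (½·5.96·5.1)·6.3 + 80.2 − 30·7.4 − 80·4.5 − 55·6.1 = 0 → R_y = 933.0474/9.7 = 96.1905 ≈ 96.19 kN.
ΣF_y = 0: L_y + 96.1905 − ½·5.96·5.1 − 30 − 80 − 55 = 0 → L_y = 84.01 kN.
ΣF_x = 0: no horizontal applied forces, so L_x = 0.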